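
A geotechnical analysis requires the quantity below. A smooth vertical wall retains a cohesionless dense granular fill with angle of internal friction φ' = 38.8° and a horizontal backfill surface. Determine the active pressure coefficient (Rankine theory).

K_a = (1 − sin φ)/(1 + sin φ) = (1 − sin 38.8°)/(1 + sin 38.8°) = 0.2296.

0.230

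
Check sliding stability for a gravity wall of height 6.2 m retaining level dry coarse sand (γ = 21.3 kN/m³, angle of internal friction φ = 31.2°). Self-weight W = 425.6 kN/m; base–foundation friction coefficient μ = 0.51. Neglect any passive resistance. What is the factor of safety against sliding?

1.67

K_a = tan²(45° − 31.2°/2) = 0.3175.
P_a = ½K_aγH² = 0.5×0.3175×21.3×6.2² = 130.0 kN/m, acting at H/3 = 2.067 m above the base.
FS_sliding = μW / P_a = 0.51×425.6 / 130.0 = 1.670.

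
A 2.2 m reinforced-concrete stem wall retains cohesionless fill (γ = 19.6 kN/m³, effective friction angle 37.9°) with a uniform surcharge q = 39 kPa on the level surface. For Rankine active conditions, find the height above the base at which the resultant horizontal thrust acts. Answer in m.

K_a = 0.2389.
Triangular part P₁ = ½K_aγH² = 11.33 at H/3 = 0.7333 m; rectangular part P₂ = K_a q H = 20.50 at H/2 = 1.100 m.
ȳ = (P₁·0.7333 + P₂·1.100)/(P₁+P₂) = 0.9695 m.

0.969 m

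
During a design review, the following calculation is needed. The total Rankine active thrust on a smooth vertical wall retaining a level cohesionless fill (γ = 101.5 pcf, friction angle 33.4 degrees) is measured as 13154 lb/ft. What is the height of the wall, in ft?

K_a = 0.2899. P_a = ½ K_a γ H² ⇒ H = √(2P_a/(K_a γ)).
H = √(2×13154/(0.2899×101.5)) = 29.90 ft.

29.9 ft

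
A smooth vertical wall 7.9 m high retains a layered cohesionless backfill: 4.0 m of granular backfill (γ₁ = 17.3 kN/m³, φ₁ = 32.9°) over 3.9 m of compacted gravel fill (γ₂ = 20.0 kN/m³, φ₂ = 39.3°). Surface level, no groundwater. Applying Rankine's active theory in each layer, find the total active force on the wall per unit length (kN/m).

K_a1 = tan²(45°−32.9°/2) = 0.2960; K_a2 = tan²(45°−39.3°/2) = 0.2245.
Layer 1: σ at base = K_a1 γ₁ h₁ = 20.49 kPa; P₁ = ½×20.49×4.0 = 40.97.
Layer 2: σ_v at top = γ₁h₁ = 69.20; σ_h top = K_a2×69.20 = 15.53; σ_h base = K_a2×(69.20+20.0×3.9) = 33.04.
P₂ = ½(15.53+33.04)×3.9 = 94.72. Total P_a = 40.97+94.72 = 135.7 kN/m.

136 kN/m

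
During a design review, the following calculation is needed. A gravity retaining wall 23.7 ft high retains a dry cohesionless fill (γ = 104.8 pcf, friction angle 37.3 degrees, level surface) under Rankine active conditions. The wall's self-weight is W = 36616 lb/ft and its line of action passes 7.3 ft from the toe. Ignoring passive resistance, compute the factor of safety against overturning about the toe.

4.69

K_a = tan²(45° − 37.3°/2) = 0.2453.
P_a = ½K_aγH² = 0.5×0.2453×104.8×23.7² = 7221 lb/ft, acting at H/3 = 7.900 ft above the base.
Overturning moment M_o = P_a × H/3 = 7221 × 7.900 = 57050.
Resisting moment M_r = W × 7.3 = 36616 × 7.3 = 267300.
FS_overturning = M_r/M_o = 267300/57050 = 4.686.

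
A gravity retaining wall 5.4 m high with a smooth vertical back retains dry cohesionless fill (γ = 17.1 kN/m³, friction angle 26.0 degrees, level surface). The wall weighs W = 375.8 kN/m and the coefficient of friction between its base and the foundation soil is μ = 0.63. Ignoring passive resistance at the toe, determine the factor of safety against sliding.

K_a = tan²(45° − 26.0°/2) = 0.3905.
P_a = ½K_aγH² = 0.5×0.3905×17.1×5.4² = 97.35 kN/m, acting at H/3 = 1.800 m above the base.
FS_sliding = μW / P_a = 0.63×375.8 / 97.35 = 2.432.

2.43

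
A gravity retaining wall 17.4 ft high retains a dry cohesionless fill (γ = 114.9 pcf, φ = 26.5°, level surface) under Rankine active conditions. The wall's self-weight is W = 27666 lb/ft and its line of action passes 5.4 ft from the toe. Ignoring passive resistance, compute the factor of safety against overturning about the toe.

K_a = tan²(45° − 26.5°/2) = 0.3829.
P_a = ½K_aγH² = 0.5×0.3829×114.9×17.4² = 6661 lb/ft, acting at H/3 = 5.800 ft above the base.
Overturning moment M_o = P_a × H/3 = 6661 × 5.800 = 38630.
Resisting moment M_r = W × 5.4 = 27666 × 5.4 = 149400.
FS_overturning = M_r/M_o = 149400/38630 = 3.867.

3.87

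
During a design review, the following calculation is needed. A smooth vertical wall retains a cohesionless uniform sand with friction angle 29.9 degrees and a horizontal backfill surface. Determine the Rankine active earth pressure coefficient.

K_a = tan²(45° − φ/2) = tan²(30.05°) = 0.3347.

0.335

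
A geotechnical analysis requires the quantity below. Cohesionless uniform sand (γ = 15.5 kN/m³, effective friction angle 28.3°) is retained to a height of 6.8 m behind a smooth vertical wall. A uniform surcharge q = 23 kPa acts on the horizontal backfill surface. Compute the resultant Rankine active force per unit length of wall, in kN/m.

K_a = tan²(45° − φ/2) = 0.3568.
Soil triangle: ½ K_a γ H² = 0.5×0.3568×15.5×6.8² = 127.9 kN/m.
Surcharge rectangle: K_a q H = 0.3568×23×6.8 = 55.80 kN/m.
Total = 127.9 + 55.80 = 183.7 kN/m.

184 kN/m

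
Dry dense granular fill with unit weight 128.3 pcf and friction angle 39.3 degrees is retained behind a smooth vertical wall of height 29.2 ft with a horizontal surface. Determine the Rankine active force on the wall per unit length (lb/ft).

12300 lb/ft

K_a = tan²(45° − φ/2) = 0.2245.
P_a = ½ K_a γ H² = 0.5 × 0.2245 × 128.3 × 29.2² = 12280 lb/ft.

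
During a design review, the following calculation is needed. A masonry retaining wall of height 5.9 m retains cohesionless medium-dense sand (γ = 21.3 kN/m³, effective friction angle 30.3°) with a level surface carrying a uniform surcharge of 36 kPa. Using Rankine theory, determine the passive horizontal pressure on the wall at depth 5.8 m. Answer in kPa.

K_p = (1 + sin φ)/(1 − sin φ) = 3.037.
σ_v = γz + q = 21.3 × 5.8 + 36 = 159.5 kPa.
σ_h = K_p σ_v = 3.037 × 159.5 = 484.5 kPa.

484 kPa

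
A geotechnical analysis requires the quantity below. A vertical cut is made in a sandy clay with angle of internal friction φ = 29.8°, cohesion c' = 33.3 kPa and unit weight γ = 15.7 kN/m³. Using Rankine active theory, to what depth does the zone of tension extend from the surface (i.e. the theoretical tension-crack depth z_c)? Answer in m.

7.32 m

K_a = tan²(45° − 29.8°/2) = 0.3360; √K_a = 0.5797.
The active pressure is zero where K_a γ z = 2c√K_a, so z_c = 2c/(γ√K_a) = 2×33.3/(15.7×0.5797) = 7.318 m.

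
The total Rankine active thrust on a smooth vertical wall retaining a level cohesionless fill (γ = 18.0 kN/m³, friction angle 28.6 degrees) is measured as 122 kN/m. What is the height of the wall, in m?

6.20 m

K_a = 0.3525. P_a = ½ K_a γ H² ⇒ H = √(2P_a/(K_a γ)).
H = √(2×122/(0.3525×18.0)) = 6.201 m.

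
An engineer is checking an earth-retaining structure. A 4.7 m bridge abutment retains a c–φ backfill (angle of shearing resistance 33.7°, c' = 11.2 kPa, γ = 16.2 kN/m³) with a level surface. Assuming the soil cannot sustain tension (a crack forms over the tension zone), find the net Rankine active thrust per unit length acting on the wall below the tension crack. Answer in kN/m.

K_a = 0.2863; √K_a = 0.5351.
Tension-crack depth z_c = 2c/(γ√K_a) = 2×11.2/(16.2×0.5351) = 2.584 m.
σ_a at base = K_a γ H − 2c√K_a = 0.2863×16.2×4.7 − 2×11.2×0.5351 = 9.813 kPa.
P_a = ½ × 9.813 × (H − z_c) = 0.5×9.813×2.116 = 10.38 kN/m.

10.4 kN/m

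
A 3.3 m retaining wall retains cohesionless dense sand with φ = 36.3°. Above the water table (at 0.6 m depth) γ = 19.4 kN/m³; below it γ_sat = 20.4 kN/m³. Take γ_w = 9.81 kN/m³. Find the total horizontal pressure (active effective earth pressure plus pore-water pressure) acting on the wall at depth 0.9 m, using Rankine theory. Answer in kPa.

6.74 kPa

K_a = (1 − sin φ)/(1 + sin φ) = 0.2563.
γ' = 20.4 − 9.81 = 10.59 kN/m³.
Effective vertical stress at 0.9 m: σ'_v = 19.4×0.6 + 10.59×0.300 = 14.82 kPa.
σ'_h = K_a σ'_v = 0.2563 × 14.82 = 3.797 kPa; u = γ_w × 0.300 = 2.943 kPa.
Total σ_h = 3.797 + 2.943 = 6.740 kPa.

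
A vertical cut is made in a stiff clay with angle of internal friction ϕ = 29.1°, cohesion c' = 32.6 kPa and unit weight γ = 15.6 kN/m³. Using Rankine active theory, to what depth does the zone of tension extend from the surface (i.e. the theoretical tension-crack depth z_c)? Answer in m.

7.11 m

K_a = tan²(45° − 29.1°/2) = 0.3456; √K_a = 0.5879.
The active pressure is zero where K_a γ z = 2c√K_a, so z_c = 2c/(γ√K_a) = 2×32.6/(15.6×0.5879) = 7.110 m.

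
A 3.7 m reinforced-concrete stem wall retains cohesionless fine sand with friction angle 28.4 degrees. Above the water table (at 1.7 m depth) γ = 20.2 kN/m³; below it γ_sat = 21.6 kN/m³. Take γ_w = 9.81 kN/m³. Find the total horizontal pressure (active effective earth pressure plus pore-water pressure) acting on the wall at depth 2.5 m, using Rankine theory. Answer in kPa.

K_a = (1 − sin φ)/(1 + sin φ) = 0.3554.
γ' = 21.6 − 9.81 = 11.79 kN/m³.
Effective vertical stress at 2.5 m: σ'_v = 20.2×1.7 + 11.79×0.800 = 43.77 kPa.
σ'_h = K_a σ'_v = 0.3554 × 43.77 = 15.55 kPa; u = γ_w × 0.800 = 7.848 kPa.
Total σ_h = 15.55 + 7.848 = 23.40 kPa.

23.4 kPa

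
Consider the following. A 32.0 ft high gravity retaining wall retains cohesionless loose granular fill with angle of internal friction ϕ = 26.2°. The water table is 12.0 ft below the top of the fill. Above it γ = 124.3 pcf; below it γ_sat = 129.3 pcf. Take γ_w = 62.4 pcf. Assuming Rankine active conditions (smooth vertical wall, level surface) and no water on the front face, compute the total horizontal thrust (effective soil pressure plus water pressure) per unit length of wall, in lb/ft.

32700 lb/ft

K_a = tan²(45° − φ/2) = 0.3874.
γ' = 129.3 − 62.4 = 66.90 pcf. Depth below WT = 20.0 ft.
σ'_h at WT = K_a γ d_w = 577.9 psf; at base = 577.9 + K_a γ' × 20.0 = 1096 psf.
P₁ (0–12.0 ft) = ½×577.9×12.0 = 3467. P₂ (12.0–32.0 ft) = ½(577.9+1096)×20.0 = 16740.
P_w = ½ γ_w h₂² = 0.5×62.4×20.0² = 12480. Total = 3467+16740+12480 = 32690 lb/ft.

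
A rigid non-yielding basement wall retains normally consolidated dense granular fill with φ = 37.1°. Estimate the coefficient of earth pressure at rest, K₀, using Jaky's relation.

K₀ = 1 − sin φ' = 1 − sin 37.1° = 0.3968.

0.397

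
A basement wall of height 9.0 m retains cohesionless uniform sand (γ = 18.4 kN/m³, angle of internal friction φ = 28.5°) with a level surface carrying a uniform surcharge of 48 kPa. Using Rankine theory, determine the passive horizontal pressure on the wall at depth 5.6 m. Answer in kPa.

427 kPa

K_p = (1 + sin φ)/(1 − sin φ) = 2.825.
σ_v = γz + q = 18.4 × 5.6 + 48 = 151.0 kPa.
σ_h = K_p σ_v = 2.825 × 151.0 = 426.7 kPa.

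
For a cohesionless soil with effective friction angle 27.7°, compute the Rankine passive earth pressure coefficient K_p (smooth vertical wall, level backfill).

K_p = (1 + sin φ)/(1 − sin φ) = tan²(45° + 27.7°/2) = 2.737.

2.74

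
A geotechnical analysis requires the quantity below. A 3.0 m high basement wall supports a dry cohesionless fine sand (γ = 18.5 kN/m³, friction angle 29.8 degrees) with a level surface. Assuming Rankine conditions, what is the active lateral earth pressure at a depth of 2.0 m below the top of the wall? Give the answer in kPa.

K_a = (1 − sin φ)/(1 + sin φ) = 0.3360.
σ_h = K_a γ z = 0.3360 × 18.5 × 2.0 = 12.43 kPa.

12.4 kPa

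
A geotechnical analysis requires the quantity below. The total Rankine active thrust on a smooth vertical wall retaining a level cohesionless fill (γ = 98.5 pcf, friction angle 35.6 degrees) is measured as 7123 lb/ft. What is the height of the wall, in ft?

23.4 ft

K_a = 0.2641. P_a = ½ K_a γ H² ⇒ H = √(2P_a/(K_a γ)).
H = √(2×7123/(0.2641×98.5)) = 23.40 ft.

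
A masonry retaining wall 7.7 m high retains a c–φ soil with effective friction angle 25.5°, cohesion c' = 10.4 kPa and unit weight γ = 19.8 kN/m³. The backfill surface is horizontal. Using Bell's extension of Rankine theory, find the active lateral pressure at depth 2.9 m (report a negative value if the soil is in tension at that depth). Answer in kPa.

K_a = (1 − sin φ)/(1 + sin φ) = 0.3981.
σ_a = K_a γ z − 2c√K_a = 0.3981×19.8×2.9 − 2×10.4×0.6310 = 9.735 kPa.

9.74 kPa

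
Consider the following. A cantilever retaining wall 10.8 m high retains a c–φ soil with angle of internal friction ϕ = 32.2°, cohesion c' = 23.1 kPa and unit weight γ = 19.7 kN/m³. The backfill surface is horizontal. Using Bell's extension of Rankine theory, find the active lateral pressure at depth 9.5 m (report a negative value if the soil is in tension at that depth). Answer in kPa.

31.5 kPa

K_a = (1 − sin φ)/(1 + sin φ) = 0.3047.
σ_a = K_a γ z − 2c√K_a = 0.3047×19.7×9.5 − 2×23.1×0.5520 = 31.53 kPa.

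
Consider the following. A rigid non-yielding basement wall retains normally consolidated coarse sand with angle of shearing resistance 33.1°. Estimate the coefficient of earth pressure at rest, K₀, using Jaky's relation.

K₀ = 1 − sin φ' = 1 − sin 33.1° = 0.4539.

0.454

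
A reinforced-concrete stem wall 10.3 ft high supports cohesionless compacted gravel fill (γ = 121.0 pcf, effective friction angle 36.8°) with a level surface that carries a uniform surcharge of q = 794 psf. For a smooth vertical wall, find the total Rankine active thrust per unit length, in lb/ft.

3660 lb/ft

K_a = tan²(45° − φ/2) = 0.2508.
Soil triangle: ½ K_a γ H² = 0.5×0.2508×121.0×10.3² = 1610 lb/ft.
Surcharge rectangle: K_a q H = 0.2508×794×10.3 = 2051 lb/ft.
Total = 1610 + 2051 = 3660 lb/ft.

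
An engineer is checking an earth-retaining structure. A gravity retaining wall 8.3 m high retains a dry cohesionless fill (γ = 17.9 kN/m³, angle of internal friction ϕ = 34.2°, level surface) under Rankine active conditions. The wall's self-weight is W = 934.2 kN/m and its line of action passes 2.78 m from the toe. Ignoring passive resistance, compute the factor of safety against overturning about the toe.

K_a = tan²(45° − 34.2°/2) = 0.2803.
P_a = ½K_aγH² = 0.5×0.2803×17.9×8.3² = 172.8 kN/m, acting at H/3 = 2.767 m above the base.
Overturning moment M_o = P_a × H/3 = 172.8 × 2.767 = 478.2.
Resisting moment M_r = W × 2.78 = 934.2 × 2.78 = 2597.
FS_overturning = M_r/M_o = 2597/478.2 = 5.431.

5.43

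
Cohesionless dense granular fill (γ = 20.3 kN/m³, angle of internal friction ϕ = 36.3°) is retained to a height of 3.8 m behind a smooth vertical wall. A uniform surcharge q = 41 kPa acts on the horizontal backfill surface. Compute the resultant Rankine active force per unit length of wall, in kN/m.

K_a = tan²(45° − φ/2) = 0.2563.
Soil triangle: ½ K_a γ H² = 0.5×0.2563×20.3×3.8² = 37.56 kN/m.
Surcharge rectangle: K_a q H = 0.2563×41×3.8 = 39.93 kN/m.
Total = 37.56 + 39.93 = 77.49 kN/m.

77.5 kN/m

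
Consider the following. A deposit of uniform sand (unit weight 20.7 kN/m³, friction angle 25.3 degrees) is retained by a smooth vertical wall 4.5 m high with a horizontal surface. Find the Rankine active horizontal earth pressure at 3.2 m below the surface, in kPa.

26.6 kPa

K_a = (1 − sin φ)/(1 + sin φ) = 0.4012.
σ_h = K_a γ z = 0.4012 × 20.7 × 3.2 = 26.57 kPa.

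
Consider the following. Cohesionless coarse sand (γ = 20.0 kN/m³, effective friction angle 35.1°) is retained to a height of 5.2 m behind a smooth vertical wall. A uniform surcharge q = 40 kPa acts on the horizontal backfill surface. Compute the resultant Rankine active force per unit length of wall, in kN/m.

K_a = tan²(45° − φ/2) = 0.2698.
Soil triangle: ½ K_a γ H² = 0.5×0.2698×20.0×5.2² = 72.96 kN/m.
Surcharge rectangle: K_a q H = 0.2698×40×5.2 = 56.13 kN/m.
Total = 72.96 + 56.13 = 129.1 kN/m.

129 kN/m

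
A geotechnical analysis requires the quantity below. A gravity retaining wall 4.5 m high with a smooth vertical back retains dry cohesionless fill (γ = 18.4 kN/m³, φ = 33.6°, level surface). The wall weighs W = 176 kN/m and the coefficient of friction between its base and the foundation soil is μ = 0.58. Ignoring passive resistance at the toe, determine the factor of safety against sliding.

1.91

K_a = tan²(45° − 33.6°/2) = 0.2875.
P_a = ½K_aγH² = 0.5×0.2875×18.4×4.5² = 53.56 kN/m, acting at H/3 = 1.500 m above the base.
FS_sliding = μW / P_a = 0.58×176 / 53.56 = 1.906.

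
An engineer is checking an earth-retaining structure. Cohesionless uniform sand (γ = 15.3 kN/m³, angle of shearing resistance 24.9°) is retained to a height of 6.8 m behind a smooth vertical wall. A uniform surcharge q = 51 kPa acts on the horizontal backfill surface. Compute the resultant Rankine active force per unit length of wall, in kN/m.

285 kN/m

K_a = tan²(45° − φ/2) = 0.4074.
Soil triangle: ½ K_a γ H² = 0.5×0.4074×15.3×6.8² = 144.1 kN/m.
Surcharge rectangle: K_a q H = 0.4074×51×6.8 = 141.3 kN/m.
Total = 144.1 + 141.3 = 285.4 kN/m.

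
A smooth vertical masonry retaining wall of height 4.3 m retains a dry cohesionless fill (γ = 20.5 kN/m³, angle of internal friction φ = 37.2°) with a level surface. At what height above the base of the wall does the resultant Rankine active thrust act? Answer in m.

1.43 m

K_a = 0.2464.
The pressure distribution is triangular, so the resultant acts at H/3 above the base = 4.3/3 = 1.433 m.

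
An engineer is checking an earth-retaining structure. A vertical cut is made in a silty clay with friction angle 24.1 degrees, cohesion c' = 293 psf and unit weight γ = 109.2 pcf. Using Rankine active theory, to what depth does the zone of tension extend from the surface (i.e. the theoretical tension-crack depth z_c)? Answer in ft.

K_a = tan²(45° − 24.1°/2) = 0.4201; √K_a = 0.6482.
The active pressure is zero where K_a γ z = 2c√K_a, so z_c = 2c/(γ√K_a) = 2×293/(109.2×0.6482) = 8.279 ft.

8.28 ft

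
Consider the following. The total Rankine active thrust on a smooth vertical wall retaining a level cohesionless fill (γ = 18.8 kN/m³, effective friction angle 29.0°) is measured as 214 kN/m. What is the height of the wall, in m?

8.10 m

K_a = 0.3470. P_a = ½ K_a γ H² ⇒ H = √(2P_a/(K_a γ)).
H = √(2×214/(0.3470×18.8)) = 8.100 m.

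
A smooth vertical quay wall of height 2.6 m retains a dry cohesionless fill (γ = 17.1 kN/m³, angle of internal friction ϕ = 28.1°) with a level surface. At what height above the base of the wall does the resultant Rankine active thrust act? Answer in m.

0.867 m

K_a = 0.3596.
The pressure distribution is triangular, so the resultant acts at H/3 above the base = 2.6/3 = 0.8667 m.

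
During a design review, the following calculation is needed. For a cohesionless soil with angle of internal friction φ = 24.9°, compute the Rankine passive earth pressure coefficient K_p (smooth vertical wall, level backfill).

2.45

K_p = (1 + sin φ)/(1 − sin φ) = tan²(45° + 24.9°/2) = 2.454.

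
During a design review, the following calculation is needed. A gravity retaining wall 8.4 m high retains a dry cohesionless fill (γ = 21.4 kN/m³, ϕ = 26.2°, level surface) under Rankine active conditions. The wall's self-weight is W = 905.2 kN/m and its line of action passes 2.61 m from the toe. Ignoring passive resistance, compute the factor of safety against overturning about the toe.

K_a = tan²(45° − 26.2°/2) = 0.3874.
P_a = ½K_aγH² = 0.5×0.3874×21.4×8.4² = 292.5 kN/m, acting at H/3 = 2.800 m above the base.
Overturning moment M_o = P_a × H/3 = 292.5 × 2.800 = 819.0.
Resisting moment M_r = W × 2.61 = 905.2 × 2.61 = 2363.
FS_overturning = M_r/M_o = 2363/819.0 = 2.885.

2.88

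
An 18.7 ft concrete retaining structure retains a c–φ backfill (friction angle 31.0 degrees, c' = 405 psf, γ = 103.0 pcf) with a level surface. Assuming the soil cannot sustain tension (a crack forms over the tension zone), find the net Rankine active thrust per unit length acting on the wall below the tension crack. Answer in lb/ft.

K_a = 0.3201; √K_a = 0.5658.
Tension-crack depth z_c = 2c/(γ√K_a) = 2×405/(103.0×0.5658) = 13.90 ft.
σ_a at base = K_a γ H − 2c√K_a = 0.3201×103.0×18.7 − 2×405×0.5658 = 158.3 psf.
P_a = ½ × 158.3 × (H − z_c) = 0.5×158.3×4.800 = 379.9 lb/ft.

380 lb/ft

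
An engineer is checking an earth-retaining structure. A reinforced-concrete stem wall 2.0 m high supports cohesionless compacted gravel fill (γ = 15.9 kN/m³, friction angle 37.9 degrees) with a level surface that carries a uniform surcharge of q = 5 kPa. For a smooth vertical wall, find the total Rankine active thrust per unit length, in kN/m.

K_a = tan²(45° − φ/2) = 0.2389.
Soil triangle: ½ K_a γ H² = 0.5×0.2389×15.9×2.0² = 7.598 kN/m.
Surcharge rectangle: K_a q H = 0.2389×5×2.0 = 2.389 kN/m.
Total = 7.598 + 2.389 = 9.988 kN/m.

9.99 kN/m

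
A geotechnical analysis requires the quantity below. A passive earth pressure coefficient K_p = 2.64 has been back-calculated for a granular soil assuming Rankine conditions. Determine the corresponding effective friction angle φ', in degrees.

26.8°

K_p = (1+sin φ)/(1−sin φ) ⇒ sin φ = (K_p − 1)/(K_p + 1) = 0.4505.
φ = arcsin(0.4505) = 26.78°.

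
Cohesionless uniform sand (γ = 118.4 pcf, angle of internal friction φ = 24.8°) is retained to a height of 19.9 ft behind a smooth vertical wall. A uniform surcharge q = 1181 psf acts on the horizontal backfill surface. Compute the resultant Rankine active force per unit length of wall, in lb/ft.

K_a = tan²(45° − φ/2) = 0.4090.
Soil triangle: ½ K_a γ H² = 0.5×0.4090×118.4×19.9² = 9588 lb/ft.
Surcharge rectangle: K_a q H = 0.4090×1181×19.9 = 9612 lb/ft.
Total = 9588 + 9612 = 19200 lb/ft.

19200 lb/ft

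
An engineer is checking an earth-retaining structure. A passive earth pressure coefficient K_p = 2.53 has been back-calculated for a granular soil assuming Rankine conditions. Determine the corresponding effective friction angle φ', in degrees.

25.7°

K_p = (1+sin φ)/(1−sin φ) ⇒ sin φ = (K_p − 1)/(K_p + 1) = 0.4334.
φ = arcsin(0.4334) = 25.69°.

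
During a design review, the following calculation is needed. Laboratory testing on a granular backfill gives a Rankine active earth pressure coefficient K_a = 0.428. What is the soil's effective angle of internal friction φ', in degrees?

K_a = tan²(45° − φ/2) ⇒ 45° − φ/2 = arctan(√0.428) = 33.19°.
φ = 2(45° − 33.19°) = 23.61°.

23.6°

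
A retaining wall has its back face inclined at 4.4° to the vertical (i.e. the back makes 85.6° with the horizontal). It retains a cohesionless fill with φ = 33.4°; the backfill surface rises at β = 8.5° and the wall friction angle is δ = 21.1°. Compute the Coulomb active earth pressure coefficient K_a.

0.326

K_a = sin²(α+φ) / [sin²α · sin(α−δ) · (1 + √{sin(φ+δ)sin(φ−β) / (sin(α−δ)sin(α+β))})²].
With α = 85.6°, φ = 33.4°, δ = 21.1°, β = 8.5°: K_a = 0.3260.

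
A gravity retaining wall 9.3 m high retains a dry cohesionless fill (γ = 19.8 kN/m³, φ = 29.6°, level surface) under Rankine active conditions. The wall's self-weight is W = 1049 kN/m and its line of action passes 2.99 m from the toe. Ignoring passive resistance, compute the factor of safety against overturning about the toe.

K_a = tan²(45° − 29.6°/2) = 0.3387.
P_a = ½K_aγH² = 0.5×0.3387×19.8×9.3² = 290.0 kN/m, acting at H/3 = 3.100 m above the base.
Overturning moment M_o = P_a × H/3 = 290.0 × 3.100 = 899.1.
Resisting moment M_r = W × 2.99 = 1049 × 2.99 = 3137.
FS_overturning = M_r/M_o = 3137/899.1 = 3.488.

3.49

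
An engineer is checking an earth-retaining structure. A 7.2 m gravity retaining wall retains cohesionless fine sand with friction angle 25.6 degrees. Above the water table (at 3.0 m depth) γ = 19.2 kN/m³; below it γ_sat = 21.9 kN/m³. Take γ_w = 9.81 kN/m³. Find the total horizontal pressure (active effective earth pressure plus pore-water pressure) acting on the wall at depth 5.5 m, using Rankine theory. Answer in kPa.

59.4 kPa

K_a = (1 − sin φ)/(1 + sin φ) = 0.3966.
γ' = 21.9 − 9.81 = 12.09 kN/m³.
Effective vertical stress at 5.5 m: σ'_v = 19.2×3.0 + 12.09×2.50 = 87.82 kPa.
σ'_h = K_a σ'_v = 0.3966 × 87.82 = 34.83 kPa; u = γ_w × 2.50 = 24.53 kPa.
Total σ_h = 34.83 + 24.53 = 59.35 kPa.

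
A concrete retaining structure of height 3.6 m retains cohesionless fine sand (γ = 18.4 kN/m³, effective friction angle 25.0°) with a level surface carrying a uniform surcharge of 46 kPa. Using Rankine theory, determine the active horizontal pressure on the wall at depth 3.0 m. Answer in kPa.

41.1 kPa

K_a = (1 − sin φ)/(1 + sin φ) = 0.4059.
σ_v = γz + q = 18.4 × 3.0 + 46 = 101.2 kPa.
σ_h = K_a σ_v = 0.4059 × 101.2 = 41.07 kPa.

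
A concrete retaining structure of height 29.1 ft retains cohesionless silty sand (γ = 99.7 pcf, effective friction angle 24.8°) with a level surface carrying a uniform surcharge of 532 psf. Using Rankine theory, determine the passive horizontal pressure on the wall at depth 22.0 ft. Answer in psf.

K_p = (1 + sin φ)/(1 − sin φ) = 2.445.
σ_v = γz + q = 99.7 × 22.0 + 532 = 2725 psf.
σ_h = K_p σ_v = 2.445 × 2725 = 6664 psf.

6660 psf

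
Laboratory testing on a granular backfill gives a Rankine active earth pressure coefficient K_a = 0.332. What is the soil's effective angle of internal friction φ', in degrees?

K_a = tan²(45° − φ/2) ⇒ 45° − φ/2 = arctan(√0.332) = 29.95°.
φ = 2(45° − 29.95°) = 30.10°.

30.1°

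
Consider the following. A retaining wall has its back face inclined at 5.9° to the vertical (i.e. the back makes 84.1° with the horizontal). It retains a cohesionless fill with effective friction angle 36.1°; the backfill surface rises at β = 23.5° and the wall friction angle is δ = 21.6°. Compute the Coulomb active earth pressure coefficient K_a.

K_a = sin²(α+φ) / [sin²α · sin(α−δ) · (1 + √{sin(φ+δ)sin(φ−β) / (sin(α−δ)sin(α+β))})²].
With α = 84.1°, φ = 36.1°, δ = 21.6°, β = 23.5°: K_a = 0.3955.

0.395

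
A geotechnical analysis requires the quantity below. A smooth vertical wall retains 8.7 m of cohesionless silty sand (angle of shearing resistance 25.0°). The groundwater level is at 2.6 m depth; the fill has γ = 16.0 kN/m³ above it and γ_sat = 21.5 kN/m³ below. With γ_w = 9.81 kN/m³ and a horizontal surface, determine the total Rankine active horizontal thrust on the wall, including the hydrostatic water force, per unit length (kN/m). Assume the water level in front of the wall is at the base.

396 kN/m

K_a = tan²(45° − φ/2) = 0.4059.
γ' = 21.5 − 9.81 = 11.69 kN/m³. Depth below WT = 6.1 m.
σ'_h at WT = K_a γ d_w = 16.88 kPa; at base = 16.88 + K_a γ' × 6.1 = 45.83 kPa.
P₁ (0–2.6 m) = ½×16.88×2.6 = 21.95. P₂ (2.6–8.7 m) = ½(16.88+45.83)×6.1 = 191.3.
P_w = ½ γ_w h₂² = 0.5×9.81×6.1² = 182.5. Total = 21.95+191.3+182.5 = 395.7 kN/m.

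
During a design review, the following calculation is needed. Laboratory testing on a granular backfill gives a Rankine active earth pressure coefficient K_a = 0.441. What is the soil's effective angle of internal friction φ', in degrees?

22.8°

K_a = tan²(45° − φ/2) ⇒ 45° − φ/2 = arctan(√0.441) = 33.59°.
φ = 2(45° − 33.59°) = 22.83°.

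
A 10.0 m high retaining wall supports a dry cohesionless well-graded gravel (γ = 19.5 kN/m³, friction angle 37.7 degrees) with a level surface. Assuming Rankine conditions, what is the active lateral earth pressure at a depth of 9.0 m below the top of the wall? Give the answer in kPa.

42.3 kPa

K_a = (1 − sin φ)/(1 + sin φ) = 0.2411.
σ_h = K_a γ z = 0.2411 × 19.5 × 9.0 = 42.31 kPa.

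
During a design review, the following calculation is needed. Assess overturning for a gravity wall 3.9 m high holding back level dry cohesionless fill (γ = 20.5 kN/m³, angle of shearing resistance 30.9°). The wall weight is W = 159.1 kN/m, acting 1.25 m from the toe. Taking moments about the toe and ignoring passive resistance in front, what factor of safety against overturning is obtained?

3.05

K_a = tan²(45° − 30.9°/2) = 0.3214.
P_a = ½K_aγH² = 0.5×0.3214×20.5×3.9² = 50.11 kN/m, acting at H/3 = 1.300 m above the base.
Overturning moment M_o = P_a × H/3 = 50.11 × 1.300 = 65.14.
Resisting moment M_r = W × 1.25 = 159.1 × 1.25 = 198.9.
FS_overturning = M_r/M_o = 198.9/65.14 = 3.053.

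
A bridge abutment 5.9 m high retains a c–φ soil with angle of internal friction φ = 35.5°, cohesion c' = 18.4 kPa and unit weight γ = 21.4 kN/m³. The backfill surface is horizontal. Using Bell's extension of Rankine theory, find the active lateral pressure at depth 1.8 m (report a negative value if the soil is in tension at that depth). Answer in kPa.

K_a = (1 − sin φ)/(1 + sin φ) = 0.2653.
σ_a = K_a γ z − 2c√K_a = 0.2653×21.4×1.8 − 2×18.4×0.5150 = -8.735 kPa.

-8.74 kPa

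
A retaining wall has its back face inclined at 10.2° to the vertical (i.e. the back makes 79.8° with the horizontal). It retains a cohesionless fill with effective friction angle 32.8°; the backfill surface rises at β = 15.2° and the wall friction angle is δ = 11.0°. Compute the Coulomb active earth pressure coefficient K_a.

0.434

K_a = sin²(α+φ) / [sin²α · sin(α−δ) · (1 + √{sin(φ+δ)sin(φ−β) / (sin(α−δ)sin(α+β))})²].
With α = 79.8°, φ = 32.8°, δ = 11.0°, β = 15.2°: K_a = 0.4340.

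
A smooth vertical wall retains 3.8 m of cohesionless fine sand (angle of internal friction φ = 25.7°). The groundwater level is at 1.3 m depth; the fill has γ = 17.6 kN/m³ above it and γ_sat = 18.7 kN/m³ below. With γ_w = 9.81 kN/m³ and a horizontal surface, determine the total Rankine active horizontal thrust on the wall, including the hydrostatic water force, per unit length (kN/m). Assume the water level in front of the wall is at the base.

70.1 kN/m

K_a = tan²(45° − φ/2) = 0.3950.
γ' = 18.7 − 9.81 = 8.890 kN/m³. Depth below WT = 2.5 m.
σ'_h at WT = K_a γ d_w = 9.038 kPa; at base = 9.038 + K_a γ' × 2.5 = 17.82 kPa.
P₁ (0–1.3 m) = ½×9.038×1.3 = 5.875. P₂ (1.3–3.8 m) = ½(9.038+17.82)×2.5 = 33.57.
P_w = ½ γ_w h₂² = 0.5×9.81×2.5² = 30.66. Total = 5.875+33.57+30.66 = 70.10 kN/m.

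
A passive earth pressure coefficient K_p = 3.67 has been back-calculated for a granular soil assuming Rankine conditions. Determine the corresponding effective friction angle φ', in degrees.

K_p = (1+sin φ)/(1−sin φ) ⇒ sin φ = (K_p − 1)/(K_p + 1) = 0.5717.
φ = arcsin(0.5717) = 34.87°.

34.9°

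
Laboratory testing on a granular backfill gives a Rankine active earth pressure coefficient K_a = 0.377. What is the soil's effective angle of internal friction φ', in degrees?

26.9°

K_a = tan²(45° − φ/2) ⇒ 45° − φ/2 = arctan(√0.377) = 31.55°.
φ = 2(45° − 31.55°) = 26.90°.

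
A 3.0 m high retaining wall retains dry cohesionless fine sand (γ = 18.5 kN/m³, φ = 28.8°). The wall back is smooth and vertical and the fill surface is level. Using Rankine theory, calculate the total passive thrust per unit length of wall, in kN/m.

K_p = tan²(45° + φ/2) = 2.859.
P_p = ½ K_p γ H² = 0.5 × 2.859 × 18.5 × 3.0² = 238.0 kN/m.

238 kN/m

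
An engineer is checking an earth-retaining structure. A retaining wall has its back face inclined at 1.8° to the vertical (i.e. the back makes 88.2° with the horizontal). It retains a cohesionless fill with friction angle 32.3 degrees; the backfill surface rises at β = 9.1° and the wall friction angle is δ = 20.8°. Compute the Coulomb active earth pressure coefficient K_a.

K_a = sin²(α+φ) / [sin²α · sin(α−δ) · (1 + √{sin(φ+δ)sin(φ−β) / (sin(α−δ)sin(α+β))})²].
With α = 88.2°, φ = 32.3°, δ = 20.8°, β = 9.1°: K_a = 0.3198.

0.320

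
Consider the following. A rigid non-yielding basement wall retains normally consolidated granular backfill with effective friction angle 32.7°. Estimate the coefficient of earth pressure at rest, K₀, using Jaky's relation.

0.460

K₀ = 1 − sin φ' = 1 − sin 32.7° = 0.4598.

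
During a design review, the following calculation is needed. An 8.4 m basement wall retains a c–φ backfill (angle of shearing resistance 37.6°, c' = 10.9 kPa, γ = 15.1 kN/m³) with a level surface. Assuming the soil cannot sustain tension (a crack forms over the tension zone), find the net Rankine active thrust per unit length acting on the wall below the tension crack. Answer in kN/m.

54.6 kN/m

K_a = 0.2421; √K_a = 0.4921.
Tension-crack depth z_c = 2c/(γ√K_a) = 2×10.9/(15.1×0.4921) = 2.934 m.
σ_a at base = K_a γ H − 2c√K_a = 0.2421×15.1×8.4 − 2×10.9×0.4921 = 19.98 kPa.
P_a = ½ × 19.98 × (H − z_c) = 0.5×19.98×5.466 = 54.62 kN/m.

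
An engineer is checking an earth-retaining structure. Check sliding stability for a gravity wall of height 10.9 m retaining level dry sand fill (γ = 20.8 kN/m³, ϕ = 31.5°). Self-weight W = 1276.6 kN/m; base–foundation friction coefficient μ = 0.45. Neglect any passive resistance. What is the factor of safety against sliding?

K_a = tan²(45° − 31.5°/2) = 0.3136.
P_a = ½K_aγH² = 0.5×0.3136×20.8×10.9² = 387.5 kN/m, acting at H/3 = 3.633 m above the base.
FS_sliding = μW / P_a = 0.45×1276.6 / 387.5 = 1.482.

1.48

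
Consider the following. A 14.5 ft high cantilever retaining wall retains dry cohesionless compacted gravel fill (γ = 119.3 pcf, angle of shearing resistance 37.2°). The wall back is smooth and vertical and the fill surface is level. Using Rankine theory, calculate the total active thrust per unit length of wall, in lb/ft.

3090 lb/ft

K_a = tan²(45° − φ/2) = 0.2464.
P_a = ½ K_a γ H² = 0.5 × 0.2464 × 119.3 × 14.5² = 3090 lb/ft.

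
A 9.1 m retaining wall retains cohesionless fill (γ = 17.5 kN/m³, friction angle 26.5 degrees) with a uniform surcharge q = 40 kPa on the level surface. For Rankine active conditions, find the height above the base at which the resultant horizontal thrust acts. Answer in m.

K_a = 0.3829.
Triangular part P₁ = ½K_aγH² = 277.5 at H/3 = 3.033 m; rectangular part P₂ = K_a q H = 139.4 at H/2 = 4.550 m.
ȳ = (P₁·3.033 + P₂·4.550)/(P₁+P₂) = 3.540 m.

3.54 m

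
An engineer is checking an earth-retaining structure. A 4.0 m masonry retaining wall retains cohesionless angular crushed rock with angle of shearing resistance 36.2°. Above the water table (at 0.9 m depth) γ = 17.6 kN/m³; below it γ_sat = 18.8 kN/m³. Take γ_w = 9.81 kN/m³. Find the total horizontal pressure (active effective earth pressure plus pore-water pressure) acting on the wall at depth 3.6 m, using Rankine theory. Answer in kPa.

K_a = (1 − sin φ)/(1 + sin φ) = 0.2574.
γ' = 18.8 − 9.81 = 8.990 kN/m³.
Effective vertical stress at 3.6 m: σ'_v = 17.6×0.9 + 8.990×2.70 = 40.11 kPa.
σ'_h = K_a σ'_v = 0.2574 × 40.11 = 10.32 kPa; u = γ_w × 2.70 = 26.49 kPa.
Total σ_h = 10.32 + 26.49 = 36.81 kPa.

36.8 kPa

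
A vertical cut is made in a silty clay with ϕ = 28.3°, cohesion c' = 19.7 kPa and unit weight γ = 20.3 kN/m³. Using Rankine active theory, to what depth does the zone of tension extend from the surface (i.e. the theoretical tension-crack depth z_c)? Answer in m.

3.25 m

K_a = tan²(45° − 28.3°/2) = 0.3568; √K_a = 0.5973.
The active pressure is zero where K_a γ z = 2c√K_a, so z_c = 2c/(γ√K_a) = 2×19.7/(20.3×0.5973) = 3.249 m.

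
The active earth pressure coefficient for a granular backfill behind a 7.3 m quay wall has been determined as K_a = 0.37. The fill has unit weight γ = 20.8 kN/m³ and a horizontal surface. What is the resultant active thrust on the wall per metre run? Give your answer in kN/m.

P = ½ K_a γ H² = 0.5 × 0.37 × 20.8 × 7.3² = 205.1 kN/m.

205 kN/m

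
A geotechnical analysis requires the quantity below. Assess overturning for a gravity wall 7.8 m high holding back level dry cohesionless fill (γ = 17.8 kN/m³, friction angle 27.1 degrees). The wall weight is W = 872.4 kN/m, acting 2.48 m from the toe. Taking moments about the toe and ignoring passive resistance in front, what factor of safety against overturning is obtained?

K_a = tan²(45° − 27.1°/2) = 0.3741.
P_a = ½K_aγH² = 0.5×0.3741×17.8×7.8² = 202.5 kN/m, acting at H/3 = 2.600 m above the base.
Overturning moment M_o = P_a × H/3 = 202.5 × 2.600 = 526.6.
Resisting moment M_r = W × 2.48 = 872.4 × 2.48 = 2164.
FS_overturning = M_r/M_o = 2164/526.6 = 4.108.

4.11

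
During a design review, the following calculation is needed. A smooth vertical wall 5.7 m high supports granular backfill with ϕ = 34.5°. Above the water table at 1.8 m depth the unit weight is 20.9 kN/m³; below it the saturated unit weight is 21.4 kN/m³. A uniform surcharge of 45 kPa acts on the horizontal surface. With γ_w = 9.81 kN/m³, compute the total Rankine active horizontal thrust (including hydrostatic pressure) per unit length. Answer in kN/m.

K_a = tan²(45° − φ/2) = 0.2768.
γ' = 21.4 − 9.81 = 11.59 kN/m³. h₂ = H − d_w = 3.9 m.
σ'_h: at surface K_a·q = 12.46; at WT K_a(q+γd_w) = 22.87; at base K_a(q+γd_w+γ'h₂) = 35.38 kPa.
P₁ = ½(12.46+22.87)×1.8 = 31.79; P₂ = ½(22.87+35.38)×3.9 = 113.6; P_w = ½γ_w h₂² = 74.61.
Total = 31.79+113.6+74.61 = 220.0 kN/m.

220 kN/m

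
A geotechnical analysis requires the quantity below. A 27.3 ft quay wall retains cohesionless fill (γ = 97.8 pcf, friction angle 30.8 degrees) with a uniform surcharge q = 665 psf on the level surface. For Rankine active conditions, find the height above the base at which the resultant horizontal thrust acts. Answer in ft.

K_a = 0.3227.
Triangular part P₁ = ½K_aγH² = 11760 at H/3 = 9.100 ft; rectangular part P₂ = K_a q H = 5859 at H/2 = 13.65 ft.
ȳ = (P₁·9.100 + P₂·13.65)/(P₁+P₂) = 10.61 ft.

10.6 ft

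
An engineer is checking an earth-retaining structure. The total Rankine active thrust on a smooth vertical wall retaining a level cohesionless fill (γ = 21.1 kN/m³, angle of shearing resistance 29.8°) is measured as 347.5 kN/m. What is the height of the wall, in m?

9.90 m

K_a = 0.3360. P_a = ½ K_a γ H² ⇒ H = √(2P_a/(K_a γ)).
H = √(2×347.5/(0.3360×21.1)) = 9.901 m.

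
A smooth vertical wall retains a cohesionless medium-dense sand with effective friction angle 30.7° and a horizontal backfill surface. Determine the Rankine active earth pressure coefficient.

K_a = (1 − sin φ)/(1 + sin φ) = (1 − sin 30.7°)/(1 + sin 30.7°) = 0.3240.

0.324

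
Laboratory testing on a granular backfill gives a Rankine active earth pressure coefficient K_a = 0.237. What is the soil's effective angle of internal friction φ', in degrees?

K_a = tan²(45° − φ/2) ⇒ 45° − φ/2 = arctan(√0.237) = 25.96°.
φ = 2(45° − 25.96°) = 38.08°.

38.1°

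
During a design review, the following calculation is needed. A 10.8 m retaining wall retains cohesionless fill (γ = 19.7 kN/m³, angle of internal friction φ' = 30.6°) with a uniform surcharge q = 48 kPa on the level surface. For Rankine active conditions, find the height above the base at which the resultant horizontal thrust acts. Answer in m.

K_a = 0.3253.
Triangular part P₁ = ½K_aγH² = 373.8 at H/3 = 3.600 m; rectangular part P₂ = K_a q H = 168.7 at H/2 = 5.400 m.
ȳ = (P₁·3.600 + P₂·5.400)/(P₁+P₂) = 4.160 m.

4.16 m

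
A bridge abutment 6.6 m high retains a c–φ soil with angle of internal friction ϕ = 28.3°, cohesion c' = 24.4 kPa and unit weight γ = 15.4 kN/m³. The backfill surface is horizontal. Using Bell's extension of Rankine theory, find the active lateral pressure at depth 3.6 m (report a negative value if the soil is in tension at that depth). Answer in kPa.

-9.37 kPa

K_a = (1 − sin φ)/(1 + sin φ) = 0.3568.
σ_a = K_a γ z − 2c√K_a = 0.3568×15.4×3.6 − 2×24.4×0.5973 = -9.369 kPa.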